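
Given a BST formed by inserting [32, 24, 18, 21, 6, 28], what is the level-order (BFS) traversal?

Tree insertion order: [32, 24, 18, 21, 6, 28]
Tree (level-order array): [32, 24, None, 18, 28, 6, 21]
BFS from the root, enqueuing left then right child of each popped node:
  queue [32] -> pop 32, enqueue [24], visited so far: [32]
  queue [24] -> pop 24, enqueue [18, 28], visited so far: [32, 24]
  queue [18, 28] -> pop 18, enqueue [6, 21], visited so far: [32, 24, 18]
  queue [28, 6, 21] -> pop 28, enqueue [none], visited so far: [32, 24, 18, 28]
  queue [6, 21] -> pop 6, enqueue [none], visited so far: [32, 24, 18, 28, 6]
  queue [21] -> pop 21, enqueue [none], visited so far: [32, 24, 18, 28, 6, 21]
Result: [32, 24, 18, 28, 6, 21]


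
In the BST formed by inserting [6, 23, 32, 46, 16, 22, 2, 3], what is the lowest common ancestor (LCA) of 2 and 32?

Tree insertion order: [6, 23, 32, 46, 16, 22, 2, 3]
Tree (level-order array): [6, 2, 23, None, 3, 16, 32, None, None, None, 22, None, 46]
In a BST, the LCA of p=2, q=32 is the first node v on the
root-to-leaf path with p <= v <= q (go left if both < v, right if both > v).
Walk from root:
  at 6: 2 <= 6 <= 32, this is the LCA
LCA = 6


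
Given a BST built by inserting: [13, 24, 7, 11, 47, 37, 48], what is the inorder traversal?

Tree insertion order: [13, 24, 7, 11, 47, 37, 48]
Tree (level-order array): [13, 7, 24, None, 11, None, 47, None, None, 37, 48]
Inorder traversal: [7, 11, 13, 24, 37, 47, 48]


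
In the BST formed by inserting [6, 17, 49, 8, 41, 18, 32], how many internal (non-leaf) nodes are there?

Tree built from: [6, 17, 49, 8, 41, 18, 32]
Tree (level-order array): [6, None, 17, 8, 49, None, None, 41, None, 18, None, None, 32]
Rule: An internal node has at least one child.
Per-node child counts:
  node 6: 1 child(ren)
  node 17: 2 child(ren)
  node 8: 0 child(ren)
  node 49: 1 child(ren)
  node 41: 1 child(ren)
  node 18: 1 child(ren)
  node 32: 0 child(ren)
Matching nodes: [6, 17, 49, 41, 18]
Count of internal (non-leaf) nodes: 5


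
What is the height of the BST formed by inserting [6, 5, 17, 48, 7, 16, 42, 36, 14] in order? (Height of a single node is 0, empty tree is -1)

Insertion order: [6, 5, 17, 48, 7, 16, 42, 36, 14]
Tree (level-order array): [6, 5, 17, None, None, 7, 48, None, 16, 42, None, 14, None, 36]
Compute height bottom-up (empty subtree = -1):
  height(5) = 1 + max(-1, -1) = 0
  height(14) = 1 + max(-1, -1) = 0
  height(16) = 1 + max(0, -1) = 1
  height(7) = 1 + max(-1, 1) = 2
  height(36) = 1 + max(-1, -1) = 0
  height(42) = 1 + max(0, -1) = 1
  height(48) = 1 + max(1, -1) = 2
  height(17) = 1 + max(2, 2) = 3
  height(6) = 1 + max(0, 3) = 4
Height = 4


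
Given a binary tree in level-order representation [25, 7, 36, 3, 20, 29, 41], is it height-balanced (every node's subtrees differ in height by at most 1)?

Tree (level-order array): [25, 7, 36, 3, 20, 29, 41]
Definition: a tree is height-balanced if, at every node, |h(left) - h(right)| <= 1 (empty subtree has height -1).
Bottom-up per-node check:
  node 3: h_left=-1, h_right=-1, diff=0 [OK], height=0
  node 20: h_left=-1, h_right=-1, diff=0 [OK], height=0
  node 7: h_left=0, h_right=0, diff=0 [OK], height=1
  node 29: h_left=-1, h_right=-1, diff=0 [OK], height=0
  node 41: h_left=-1, h_right=-1, diff=0 [OK], height=0
  node 36: h_left=0, h_right=0, diff=0 [OK], height=1
  node 25: h_left=1, h_right=1, diff=0 [OK], height=2
All nodes satisfy the balance condition.
Result: Balanced


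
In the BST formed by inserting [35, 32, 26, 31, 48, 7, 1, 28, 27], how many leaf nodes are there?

Tree built from: [35, 32, 26, 31, 48, 7, 1, 28, 27]
Tree (level-order array): [35, 32, 48, 26, None, None, None, 7, 31, 1, None, 28, None, None, None, 27]
Rule: A leaf has 0 children.
Per-node child counts:
  node 35: 2 child(ren)
  node 32: 1 child(ren)
  node 26: 2 child(ren)
  node 7: 1 child(ren)
  node 1: 0 child(ren)
  node 31: 1 child(ren)
  node 28: 1 child(ren)
  node 27: 0 child(ren)
  node 48: 0 child(ren)
Matching nodes: [1, 27, 48]
Count of leaf nodes: 3


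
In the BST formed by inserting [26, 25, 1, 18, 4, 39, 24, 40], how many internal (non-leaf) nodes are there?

Tree built from: [26, 25, 1, 18, 4, 39, 24, 40]
Tree (level-order array): [26, 25, 39, 1, None, None, 40, None, 18, None, None, 4, 24]
Rule: An internal node has at least one child.
Per-node child counts:
  node 26: 2 child(ren)
  node 25: 1 child(ren)
  node 1: 1 child(ren)
  node 18: 2 child(ren)
  node 4: 0 child(ren)
  node 24: 0 child(ren)
  node 39: 1 child(ren)
  node 40: 0 child(ren)
Matching nodes: [26, 25, 1, 18, 39]
Count of internal (non-leaf) nodes: 5


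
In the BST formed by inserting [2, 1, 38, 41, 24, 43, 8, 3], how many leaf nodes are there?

Tree built from: [2, 1, 38, 41, 24, 43, 8, 3]
Tree (level-order array): [2, 1, 38, None, None, 24, 41, 8, None, None, 43, 3]
Rule: A leaf has 0 children.
Per-node child counts:
  node 2: 2 child(ren)
  node 1: 0 child(ren)
  node 38: 2 child(ren)
  node 24: 1 child(ren)
  node 8: 1 child(ren)
  node 3: 0 child(ren)
  node 41: 1 child(ren)
  node 43: 0 child(ren)
Matching nodes: [1, 3, 43]
Count of leaf nodes: 3


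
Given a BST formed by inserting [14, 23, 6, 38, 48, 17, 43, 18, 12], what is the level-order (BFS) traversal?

Tree insertion order: [14, 23, 6, 38, 48, 17, 43, 18, 12]
Tree (level-order array): [14, 6, 23, None, 12, 17, 38, None, None, None, 18, None, 48, None, None, 43]
BFS from the root, enqueuing left then right child of each popped node:
  queue [14] -> pop 14, enqueue [6, 23], visited so far: [14]
  queue [6, 23] -> pop 6, enqueue [12], visited so far: [14, 6]
  queue [23, 12] -> pop 23, enqueue [17, 38], visited so far: [14, 6, 23]
  queue [12, 17, 38] -> pop 12, enqueue [none], visited so far: [14, 6, 23, 12]
  queue [17, 38] -> pop 17, enqueue [18], visited so far: [14, 6, 23, 12, 17]
  queue [38, 18] -> pop 38, enqueue [48], visited so far: [14, 6, 23, 12, 17, 38]
  queue [18, 48] -> pop 18, enqueue [none], visited so far: [14, 6, 23, 12, 17, 38, 18]
  queue [48] -> pop 48, enqueue [43], visited so far: [14, 6, 23, 12, 17, 38, 18, 48]
  queue [43] -> pop 43, enqueue [none], visited so far: [14, 6, 23, 12, 17, 38, 18, 48, 43]
Result: [14, 6, 23, 12, 17, 38, 18, 48, 43]


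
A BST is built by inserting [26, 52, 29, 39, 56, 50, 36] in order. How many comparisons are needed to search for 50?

Search path for 50: 26 -> 52 -> 29 -> 39 -> 50
Found: True
Comparisons: 5


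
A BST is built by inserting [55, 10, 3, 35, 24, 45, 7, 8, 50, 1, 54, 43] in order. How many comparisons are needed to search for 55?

Search path for 55: 55
Found: True
Comparisons: 1


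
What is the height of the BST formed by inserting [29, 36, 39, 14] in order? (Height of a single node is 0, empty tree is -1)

Insertion order: [29, 36, 39, 14]
Tree (level-order array): [29, 14, 36, None, None, None, 39]
Compute height bottom-up (empty subtree = -1):
  height(14) = 1 + max(-1, -1) = 0
  height(39) = 1 + max(-1, -1) = 0
  height(36) = 1 + max(-1, 0) = 1
  height(29) = 1 + max(0, 1) = 2
Height = 2


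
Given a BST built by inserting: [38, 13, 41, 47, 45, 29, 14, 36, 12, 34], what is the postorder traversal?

Tree insertion order: [38, 13, 41, 47, 45, 29, 14, 36, 12, 34]
Tree (level-order array): [38, 13, 41, 12, 29, None, 47, None, None, 14, 36, 45, None, None, None, 34]
Postorder traversal: [12, 14, 34, 36, 29, 13, 45, 47, 41, 38]


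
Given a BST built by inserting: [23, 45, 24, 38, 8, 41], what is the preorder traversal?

Tree insertion order: [23, 45, 24, 38, 8, 41]
Tree (level-order array): [23, 8, 45, None, None, 24, None, None, 38, None, 41]
Preorder traversal: [23, 8, 45, 24, 38, 41]


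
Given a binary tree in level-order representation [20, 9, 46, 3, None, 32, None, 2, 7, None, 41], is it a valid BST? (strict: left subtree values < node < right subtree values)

Level-order array: [20, 9, 46, 3, None, 32, None, 2, 7, None, 41]
Validate using subtree bounds (lo, hi): at each node, require lo < value < hi,
then recurse left with hi=value and right with lo=value.
Preorder trace (stopping at first violation):
  at node 20 with bounds (-inf, +inf): OK
  at node 9 with bounds (-inf, 20): OK
  at node 3 with bounds (-inf, 9): OK
  at node 2 with bounds (-inf, 3): OK
  at node 7 with bounds (3, 9): OK
  at node 46 with bounds (20, +inf): OK
  at node 32 with bounds (20, 46): OK
  at node 41 with bounds (32, 46): OK
No violation found at any node.
Result: Valid BST


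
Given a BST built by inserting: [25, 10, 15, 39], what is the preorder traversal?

Tree insertion order: [25, 10, 15, 39]
Tree (level-order array): [25, 10, 39, None, 15]
Preorder traversal: [25, 10, 15, 39]


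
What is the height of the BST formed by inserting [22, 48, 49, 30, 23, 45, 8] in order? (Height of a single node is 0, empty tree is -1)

Insertion order: [22, 48, 49, 30, 23, 45, 8]
Tree (level-order array): [22, 8, 48, None, None, 30, 49, 23, 45]
Compute height bottom-up (empty subtree = -1):
  height(8) = 1 + max(-1, -1) = 0
  height(23) = 1 + max(-1, -1) = 0
  height(45) = 1 + max(-1, -1) = 0
  height(30) = 1 + max(0, 0) = 1
  height(49) = 1 + max(-1, -1) = 0
  height(48) = 1 + max(1, 0) = 2
  height(22) = 1 + max(0, 2) = 3
Height = 3


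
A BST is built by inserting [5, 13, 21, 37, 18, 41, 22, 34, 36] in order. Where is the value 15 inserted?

Starting tree (level order): [5, None, 13, None, 21, 18, 37, None, None, 22, 41, None, 34, None, None, None, 36]
Insertion path: 5 -> 13 -> 21 -> 18
Result: insert 15 as left child of 18
Final tree (level order): [5, None, 13, None, 21, 18, 37, 15, None, 22, 41, None, None, None, 34, None, None, None, 36]


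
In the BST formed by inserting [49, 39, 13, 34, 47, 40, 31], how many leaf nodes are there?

Tree built from: [49, 39, 13, 34, 47, 40, 31]
Tree (level-order array): [49, 39, None, 13, 47, None, 34, 40, None, 31]
Rule: A leaf has 0 children.
Per-node child counts:
  node 49: 1 child(ren)
  node 39: 2 child(ren)
  node 13: 1 child(ren)
  node 34: 1 child(ren)
  node 31: 0 child(ren)
  node 47: 1 child(ren)
  node 40: 0 child(ren)
Matching nodes: [31, 40]
Count of leaf nodes: 2


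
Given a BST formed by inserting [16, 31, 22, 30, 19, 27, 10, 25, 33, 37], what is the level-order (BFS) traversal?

Tree insertion order: [16, 31, 22, 30, 19, 27, 10, 25, 33, 37]
Tree (level-order array): [16, 10, 31, None, None, 22, 33, 19, 30, None, 37, None, None, 27, None, None, None, 25]
BFS from the root, enqueuing left then right child of each popped node:
  queue [16] -> pop 16, enqueue [10, 31], visited so far: [16]
  queue [10, 31] -> pop 10, enqueue [none], visited so far: [16, 10]
  queue [31] -> pop 31, enqueue [22, 33], visited so far: [16, 10, 31]
  queue [22, 33] -> pop 22, enqueue [19, 30], visited so far: [16, 10, 31, 22]
  queue [33, 19, 30] -> pop 33, enqueue [37], visited so far: [16, 10, 31, 22, 33]
  queue [19, 30, 37] -> pop 19, enqueue [none], visited so far: [16, 10, 31, 22, 33, 19]
  queue [30, 37] -> pop 30, enqueue [27], visited so far: [16, 10, 31, 22, 33, 19, 30]
  queue [37, 27] -> pop 37, enqueue [none], visited so far: [16, 10, 31, 22, 33, 19, 30, 37]
  queue [27] -> pop 27, enqueue [25], visited so far: [16, 10, 31, 22, 33, 19, 30, 37, 27]
  queue [25] -> pop 25, enqueue [none], visited so far: [16, 10, 31, 22, 33, 19, 30, 37, 27, 25]
Result: [16, 10, 31, 22, 33, 19, 30, 37, 27, 25]


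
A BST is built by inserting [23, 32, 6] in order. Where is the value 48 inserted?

Starting tree (level order): [23, 6, 32]
Insertion path: 23 -> 32
Result: insert 48 as right child of 32
Final tree (level order): [23, 6, 32, None, None, None, 48]


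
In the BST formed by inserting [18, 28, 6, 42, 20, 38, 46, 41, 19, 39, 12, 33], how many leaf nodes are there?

Tree built from: [18, 28, 6, 42, 20, 38, 46, 41, 19, 39, 12, 33]
Tree (level-order array): [18, 6, 28, None, 12, 20, 42, None, None, 19, None, 38, 46, None, None, 33, 41, None, None, None, None, 39]
Rule: A leaf has 0 children.
Per-node child counts:
  node 18: 2 child(ren)
  node 6: 1 child(ren)
  node 12: 0 child(ren)
  node 28: 2 child(ren)
  node 20: 1 child(ren)
  node 19: 0 child(ren)
  node 42: 2 child(ren)
  node 38: 2 child(ren)
  node 33: 0 child(ren)
  node 41: 1 child(ren)
  node 39: 0 child(ren)
  node 46: 0 child(ren)
Matching nodes: [12, 19, 33, 39, 46]
Count of leaf nodes: 5


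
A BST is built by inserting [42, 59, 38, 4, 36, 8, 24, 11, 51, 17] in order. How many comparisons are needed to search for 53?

Search path for 53: 42 -> 59 -> 51
Found: False
Comparisons: 3


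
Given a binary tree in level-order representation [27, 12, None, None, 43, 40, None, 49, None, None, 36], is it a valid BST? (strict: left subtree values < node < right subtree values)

Level-order array: [27, 12, None, None, 43, 40, None, 49, None, None, 36]
Validate using subtree bounds (lo, hi): at each node, require lo < value < hi,
then recurse left with hi=value and right with lo=value.
Preorder trace (stopping at first violation):
  at node 27 with bounds (-inf, +inf): OK
  at node 12 with bounds (-inf, 27): OK
  at node 43 with bounds (12, 27): VIOLATION
Node 43 violates its bound: not (12 < 43 < 27).
Result: Not a valid BST


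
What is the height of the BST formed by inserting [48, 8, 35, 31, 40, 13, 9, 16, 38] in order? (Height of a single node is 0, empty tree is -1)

Insertion order: [48, 8, 35, 31, 40, 13, 9, 16, 38]
Tree (level-order array): [48, 8, None, None, 35, 31, 40, 13, None, 38, None, 9, 16]
Compute height bottom-up (empty subtree = -1):
  height(9) = 1 + max(-1, -1) = 0
  height(16) = 1 + max(-1, -1) = 0
  height(13) = 1 + max(0, 0) = 1
  height(31) = 1 + max(1, -1) = 2
  height(38) = 1 + max(-1, -1) = 0
  height(40) = 1 + max(0, -1) = 1
  height(35) = 1 + max(2, 1) = 3
  height(8) = 1 + max(-1, 3) = 4
  height(48) = 1 + max(4, -1) = 5
Height = 5


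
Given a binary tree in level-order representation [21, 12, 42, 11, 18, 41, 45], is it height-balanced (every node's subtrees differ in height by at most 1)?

Tree (level-order array): [21, 12, 42, 11, 18, 41, 45]
Definition: a tree is height-balanced if, at every node, |h(left) - h(right)| <= 1 (empty subtree has height -1).
Bottom-up per-node check:
  node 11: h_left=-1, h_right=-1, diff=0 [OK], height=0
  node 18: h_left=-1, h_right=-1, diff=0 [OK], height=0
  node 12: h_left=0, h_right=0, diff=0 [OK], height=1
  node 41: h_left=-1, h_right=-1, diff=0 [OK], height=0
  node 45: h_left=-1, h_right=-1, diff=0 [OK], height=0
  node 42: h_left=0, h_right=0, diff=0 [OK], height=1
  node 21: h_left=1, h_right=1, diff=0 [OK], height=2
All nodes satisfy the balance condition.
Result: Balanced


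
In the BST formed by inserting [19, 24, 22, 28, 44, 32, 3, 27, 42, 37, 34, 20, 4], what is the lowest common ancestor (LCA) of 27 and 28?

Tree insertion order: [19, 24, 22, 28, 44, 32, 3, 27, 42, 37, 34, 20, 4]
Tree (level-order array): [19, 3, 24, None, 4, 22, 28, None, None, 20, None, 27, 44, None, None, None, None, 32, None, None, 42, 37, None, 34]
In a BST, the LCA of p=27, q=28 is the first node v on the
root-to-leaf path with p <= v <= q (go left if both < v, right if both > v).
Walk from root:
  at 19: both 27 and 28 > 19, go right
  at 24: both 27 and 28 > 24, go right
  at 28: 27 <= 28 <= 28, this is the LCA
LCA = 28


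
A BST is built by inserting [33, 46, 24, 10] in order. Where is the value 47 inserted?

Starting tree (level order): [33, 24, 46, 10]
Insertion path: 33 -> 46
Result: insert 47 as right child of 46
Final tree (level order): [33, 24, 46, 10, None, None, 47]


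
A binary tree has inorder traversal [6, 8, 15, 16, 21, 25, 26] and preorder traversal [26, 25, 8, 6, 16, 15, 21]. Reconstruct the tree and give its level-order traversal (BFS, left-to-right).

Inorder:  [6, 8, 15, 16, 21, 25, 26]
Preorder: [26, 25, 8, 6, 16, 15, 21]
Algorithm: preorder visits root first, so consume preorder in order;
for each root, split the current inorder slice at that value into
left-subtree inorder and right-subtree inorder, then recurse.
Recursive splits:
  root=26; inorder splits into left=[6, 8, 15, 16, 21, 25], right=[]
  root=25; inorder splits into left=[6, 8, 15, 16, 21], right=[]
  root=8; inorder splits into left=[6], right=[15, 16, 21]
  root=6; inorder splits into left=[], right=[]
  root=16; inorder splits into left=[15], right=[21]
  root=15; inorder splits into left=[], right=[]
  root=21; inorder splits into left=[], right=[]
Reconstructed level-order: [26, 25, 8, 6, 16, 15, 21]


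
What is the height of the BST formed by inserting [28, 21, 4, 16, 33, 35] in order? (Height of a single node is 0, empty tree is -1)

Insertion order: [28, 21, 4, 16, 33, 35]
Tree (level-order array): [28, 21, 33, 4, None, None, 35, None, 16]
Compute height bottom-up (empty subtree = -1):
  height(16) = 1 + max(-1, -1) = 0
  height(4) = 1 + max(-1, 0) = 1
  height(21) = 1 + max(1, -1) = 2
  height(35) = 1 + max(-1, -1) = 0
  height(33) = 1 + max(-1, 0) = 1
  height(28) = 1 + max(2, 1) = 3
Height = 3


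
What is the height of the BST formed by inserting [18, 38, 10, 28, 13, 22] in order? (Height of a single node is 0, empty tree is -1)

Insertion order: [18, 38, 10, 28, 13, 22]
Tree (level-order array): [18, 10, 38, None, 13, 28, None, None, None, 22]
Compute height bottom-up (empty subtree = -1):
  height(13) = 1 + max(-1, -1) = 0
  height(10) = 1 + max(-1, 0) = 1
  height(22) = 1 + max(-1, -1) = 0
  height(28) = 1 + max(0, -1) = 1
  height(38) = 1 + max(1, -1) = 2
  height(18) = 1 + max(1, 2) = 3
Height = 3


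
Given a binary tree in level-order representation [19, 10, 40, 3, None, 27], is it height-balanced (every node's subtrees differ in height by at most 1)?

Tree (level-order array): [19, 10, 40, 3, None, 27]
Definition: a tree is height-balanced if, at every node, |h(left) - h(right)| <= 1 (empty subtree has height -1).
Bottom-up per-node check:
  node 3: h_left=-1, h_right=-1, diff=0 [OK], height=0
  node 10: h_left=0, h_right=-1, diff=1 [OK], height=1
  node 27: h_left=-1, h_right=-1, diff=0 [OK], height=0
  node 40: h_left=0, h_right=-1, diff=1 [OK], height=1
  node 19: h_left=1, h_right=1, diff=0 [OK], height=2
All nodes satisfy the balance condition.
Result: Balanced


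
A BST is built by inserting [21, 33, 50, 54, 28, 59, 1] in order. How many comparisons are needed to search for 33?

Search path for 33: 21 -> 33
Found: True
Comparisons: 2


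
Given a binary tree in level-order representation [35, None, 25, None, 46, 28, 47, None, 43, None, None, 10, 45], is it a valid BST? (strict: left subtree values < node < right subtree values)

Level-order array: [35, None, 25, None, 46, 28, 47, None, 43, None, None, 10, 45]
Validate using subtree bounds (lo, hi): at each node, require lo < value < hi,
then recurse left with hi=value and right with lo=value.
Preorder trace (stopping at first violation):
  at node 35 with bounds (-inf, +inf): OK
  at node 25 with bounds (35, +inf): VIOLATION
Node 25 violates its bound: not (35 < 25 < +inf).
Result: Not a valid BST


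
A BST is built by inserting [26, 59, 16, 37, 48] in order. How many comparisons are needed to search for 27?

Search path for 27: 26 -> 59 -> 37
Found: False
Comparisons: 3


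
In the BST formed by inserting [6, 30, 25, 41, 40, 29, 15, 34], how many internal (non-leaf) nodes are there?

Tree built from: [6, 30, 25, 41, 40, 29, 15, 34]
Tree (level-order array): [6, None, 30, 25, 41, 15, 29, 40, None, None, None, None, None, 34]
Rule: An internal node has at least one child.
Per-node child counts:
  node 6: 1 child(ren)
  node 30: 2 child(ren)
  node 25: 2 child(ren)
  node 15: 0 child(ren)
  node 29: 0 child(ren)
  node 41: 1 child(ren)
  node 40: 1 child(ren)
  node 34: 0 child(ren)
Matching nodes: [6, 30, 25, 41, 40]
Count of internal (non-leaf) nodes: 5


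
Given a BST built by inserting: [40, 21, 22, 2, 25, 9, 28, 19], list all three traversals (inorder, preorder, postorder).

Tree insertion order: [40, 21, 22, 2, 25, 9, 28, 19]
Tree (level-order array): [40, 21, None, 2, 22, None, 9, None, 25, None, 19, None, 28]
Inorder (L, root, R): [2, 9, 19, 21, 22, 25, 28, 40]
Preorder (root, L, R): [40, 21, 2, 9, 19, 22, 25, 28]
Postorder (L, R, root): [19, 9, 2, 28, 25, 22, 21, 40]


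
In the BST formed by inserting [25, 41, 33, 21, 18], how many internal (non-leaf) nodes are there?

Tree built from: [25, 41, 33, 21, 18]
Tree (level-order array): [25, 21, 41, 18, None, 33]
Rule: An internal node has at least one child.
Per-node child counts:
  node 25: 2 child(ren)
  node 21: 1 child(ren)
  node 18: 0 child(ren)
  node 41: 1 child(ren)
  node 33: 0 child(ren)
Matching nodes: [25, 21, 41]
Count of internal (non-leaf) nodes: 3


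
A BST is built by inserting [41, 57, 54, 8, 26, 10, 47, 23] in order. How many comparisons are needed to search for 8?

Search path for 8: 41 -> 8
Found: True
Comparisons: 2


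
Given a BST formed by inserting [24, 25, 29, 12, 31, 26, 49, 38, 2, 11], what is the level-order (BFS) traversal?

Tree insertion order: [24, 25, 29, 12, 31, 26, 49, 38, 2, 11]
Tree (level-order array): [24, 12, 25, 2, None, None, 29, None, 11, 26, 31, None, None, None, None, None, 49, 38]
BFS from the root, enqueuing left then right child of each popped node:
  queue [24] -> pop 24, enqueue [12, 25], visited so far: [24]
  queue [12, 25] -> pop 12, enqueue [2], visited so far: [24, 12]
  queue [25, 2] -> pop 25, enqueue [29], visited so far: [24, 12, 25]
  queue [2, 29] -> pop 2, enqueue [11], visited so far: [24, 12, 25, 2]
  queue [29, 11] -> pop 29, enqueue [26, 31], visited so far: [24, 12, 25, 2, 29]
  queue [11, 26, 31] -> pop 11, enqueue [none], visited so far: [24, 12, 25, 2, 29, 11]
  queue [26, 31] -> pop 26, enqueue [none], visited so far: [24, 12, 25, 2, 29, 11, 26]
  queue [31] -> pop 31, enqueue [49], visited so far: [24, 12, 25, 2, 29, 11, 26, 31]
  queue [49] -> pop 49, enqueue [38], visited so far: [24, 12, 25, 2, 29, 11, 26, 31, 49]
  queue [38] -> pop 38, enqueue [none], visited so far: [24, 12, 25, 2, 29, 11, 26, 31, 49, 38]
Result: [24, 12, 25, 2, 29, 11, 26, 31, 49, 38]


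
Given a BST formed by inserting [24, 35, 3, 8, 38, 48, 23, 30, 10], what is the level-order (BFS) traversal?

Tree insertion order: [24, 35, 3, 8, 38, 48, 23, 30, 10]
Tree (level-order array): [24, 3, 35, None, 8, 30, 38, None, 23, None, None, None, 48, 10]
BFS from the root, enqueuing left then right child of each popped node:
  queue [24] -> pop 24, enqueue [3, 35], visited so far: [24]
  queue [3, 35] -> pop 3, enqueue [8], visited so far: [24, 3]
  queue [35, 8] -> pop 35, enqueue [30, 38], visited so far: [24, 3, 35]
  queue [8, 30, 38] -> pop 8, enqueue [23], visited so far: [24, 3, 35, 8]
  queue [30, 38, 23] -> pop 30, enqueue [none], visited so far: [24, 3, 35, 8, 30]
  queue [38, 23] -> pop 38, enqueue [48], visited so far: [24, 3, 35, 8, 30, 38]
  queue [23, 48] -> pop 23, enqueue [10], visited so far: [24, 3, 35, 8, 30, 38, 23]
  queue [48, 10] -> pop 48, enqueue [none], visited so far: [24, 3, 35, 8, 30, 38, 23, 48]
  queue [10] -> pop 10, enqueue [none], visited so far: [24, 3, 35, 8, 30, 38, 23, 48, 10]
Result: [24, 3, 35, 8, 30, 38, 23, 48, 10]


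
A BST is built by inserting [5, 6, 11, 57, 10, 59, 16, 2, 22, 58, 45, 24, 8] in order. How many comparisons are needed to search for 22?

Search path for 22: 5 -> 6 -> 11 -> 57 -> 16 -> 22
Found: True
Comparisons: 6


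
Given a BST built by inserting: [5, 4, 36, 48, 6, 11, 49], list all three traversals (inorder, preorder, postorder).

Tree insertion order: [5, 4, 36, 48, 6, 11, 49]
Tree (level-order array): [5, 4, 36, None, None, 6, 48, None, 11, None, 49]
Inorder (L, root, R): [4, 5, 6, 11, 36, 48, 49]
Preorder (root, L, R): [5, 4, 36, 6, 11, 48, 49]
Postorder (L, R, root): [4, 11, 6, 49, 48, 36, 5]


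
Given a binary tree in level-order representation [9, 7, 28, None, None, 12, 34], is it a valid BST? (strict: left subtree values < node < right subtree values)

Level-order array: [9, 7, 28, None, None, 12, 34]
Validate using subtree bounds (lo, hi): at each node, require lo < value < hi,
then recurse left with hi=value and right with lo=value.
Preorder trace (stopping at first violation):
  at node 9 with bounds (-inf, +inf): OK
  at node 7 with bounds (-inf, 9): OK
  at node 28 with bounds (9, +inf): OK
  at node 12 with bounds (9, 28): OK
  at node 34 with bounds (28, +inf): OK
No violation found at any node.
Result: Valid BST


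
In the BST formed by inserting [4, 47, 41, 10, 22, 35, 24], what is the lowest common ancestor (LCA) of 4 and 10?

Tree insertion order: [4, 47, 41, 10, 22, 35, 24]
Tree (level-order array): [4, None, 47, 41, None, 10, None, None, 22, None, 35, 24]
In a BST, the LCA of p=4, q=10 is the first node v on the
root-to-leaf path with p <= v <= q (go left if both < v, right if both > v).
Walk from root:
  at 4: 4 <= 4 <= 10, this is the LCA
LCA = 4


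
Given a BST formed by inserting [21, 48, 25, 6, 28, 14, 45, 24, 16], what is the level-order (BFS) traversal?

Tree insertion order: [21, 48, 25, 6, 28, 14, 45, 24, 16]
Tree (level-order array): [21, 6, 48, None, 14, 25, None, None, 16, 24, 28, None, None, None, None, None, 45]
BFS from the root, enqueuing left then right child of each popped node:
  queue [21] -> pop 21, enqueue [6, 48], visited so far: [21]
  queue [6, 48] -> pop 6, enqueue [14], visited so far: [21, 6]
  queue [48, 14] -> pop 48, enqueue [25], visited so far: [21, 6, 48]
  queue [14, 25] -> pop 14, enqueue [16], visited so far: [21, 6, 48, 14]
  queue [25, 16] -> pop 25, enqueue [24, 28], visited so far: [21, 6, 48, 14, 25]
  queue [16, 24, 28] -> pop 16, enqueue [none], visited so far: [21, 6, 48, 14, 25, 16]
  queue [24, 28] -> pop 24, enqueue [none], visited so far: [21, 6, 48, 14, 25, 16, 24]
  queue [28] -> pop 28, enqueue [45], visited so far: [21, 6, 48, 14, 25, 16, 24, 28]
  queue [45] -> pop 45, enqueue [none], visited so far: [21, 6, 48, 14, 25, 16, 24, 28, 45]
Result: [21, 6, 48, 14, 25, 16, 24, 28, 45]


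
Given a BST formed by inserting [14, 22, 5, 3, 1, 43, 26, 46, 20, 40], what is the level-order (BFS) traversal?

Tree insertion order: [14, 22, 5, 3, 1, 43, 26, 46, 20, 40]
Tree (level-order array): [14, 5, 22, 3, None, 20, 43, 1, None, None, None, 26, 46, None, None, None, 40]
BFS from the root, enqueuing left then right child of each popped node:
  queue [14] -> pop 14, enqueue [5, 22], visited so far: [14]
  queue [5, 22] -> pop 5, enqueue [3], visited so far: [14, 5]
  queue [22, 3] -> pop 22, enqueue [20, 43], visited so far: [14, 5, 22]
  queue [3, 20, 43] -> pop 3, enqueue [1], visited so far: [14, 5, 22, 3]
  queue [20, 43, 1] -> pop 20, enqueue [none], visited so far: [14, 5, 22, 3, 20]
  queue [43, 1] -> pop 43, enqueue [26, 46], visited so far: [14, 5, 22, 3, 20, 43]
  queue [1, 26, 46] -> pop 1, enqueue [none], visited so far: [14, 5, 22, 3, 20, 43, 1]
  queue [26, 46] -> pop 26, enqueue [40], visited so far: [14, 5, 22, 3, 20, 43, 1, 26]
  queue [46, 40] -> pop 46, enqueue [none], visited so far: [14, 5, 22, 3, 20, 43, 1, 26, 46]
  queue [40] -> pop 40, enqueue [none], visited so far: [14, 5, 22, 3, 20, 43, 1, 26, 46, 40]
Result: [14, 5, 22, 3, 20, 43, 1, 26, 46, 40]


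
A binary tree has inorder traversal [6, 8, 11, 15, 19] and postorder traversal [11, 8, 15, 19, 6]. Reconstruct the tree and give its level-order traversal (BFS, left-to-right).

Inorder:   [6, 8, 11, 15, 19]
Postorder: [11, 8, 15, 19, 6]
Algorithm: postorder visits root last, so walk postorder right-to-left;
each value is the root of the current inorder slice — split it at that
value, recurse on the right subtree first, then the left.
Recursive splits:
  root=6; inorder splits into left=[], right=[8, 11, 15, 19]
  root=19; inorder splits into left=[8, 11, 15], right=[]
  root=15; inorder splits into left=[8, 11], right=[]
  root=8; inorder splits into left=[], right=[11]
  root=11; inorder splits into left=[], right=[]
Reconstructed level-order: [6, 19, 15, 8, 11]


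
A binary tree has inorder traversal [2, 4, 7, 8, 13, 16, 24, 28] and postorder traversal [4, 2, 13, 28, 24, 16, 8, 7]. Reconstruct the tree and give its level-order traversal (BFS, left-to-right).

Inorder:   [2, 4, 7, 8, 13, 16, 24, 28]
Postorder: [4, 2, 13, 28, 24, 16, 8, 7]
Algorithm: postorder visits root last, so walk postorder right-to-left;
each value is the root of the current inorder slice — split it at that
value, recurse on the right subtree first, then the left.
Recursive splits:
  root=7; inorder splits into left=[2, 4], right=[8, 13, 16, 24, 28]
  root=8; inorder splits into left=[], right=[13, 16, 24, 28]
  root=16; inorder splits into left=[13], right=[24, 28]
  root=24; inorder splits into left=[], right=[28]
  root=28; inorder splits into left=[], right=[]
  root=13; inorder splits into left=[], right=[]
  root=2; inorder splits into left=[], right=[4]
  root=4; inorder splits into left=[], right=[]
Reconstructed level-order: [7, 2, 8, 4, 16, 13, 24, 28]


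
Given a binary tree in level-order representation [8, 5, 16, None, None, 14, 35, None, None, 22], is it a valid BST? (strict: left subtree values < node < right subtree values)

Level-order array: [8, 5, 16, None, None, 14, 35, None, None, 22]
Validate using subtree bounds (lo, hi): at each node, require lo < value < hi,
then recurse left with hi=value and right with lo=value.
Preorder trace (stopping at first violation):
  at node 8 with bounds (-inf, +inf): OK
  at node 5 with bounds (-inf, 8): OK
  at node 16 with bounds (8, +inf): OK
  at node 14 with bounds (8, 16): OK
  at node 35 with bounds (16, +inf): OK
  at node 22 with bounds (16, 35): OK
No violation found at any node.
Result: Valid BST


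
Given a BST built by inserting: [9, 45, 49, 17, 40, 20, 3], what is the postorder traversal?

Tree insertion order: [9, 45, 49, 17, 40, 20, 3]
Tree (level-order array): [9, 3, 45, None, None, 17, 49, None, 40, None, None, 20]
Postorder traversal: [3, 20, 40, 17, 49, 45, 9]


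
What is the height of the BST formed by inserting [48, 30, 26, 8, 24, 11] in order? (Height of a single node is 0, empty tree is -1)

Insertion order: [48, 30, 26, 8, 24, 11]
Tree (level-order array): [48, 30, None, 26, None, 8, None, None, 24, 11]
Compute height bottom-up (empty subtree = -1):
  height(11) = 1 + max(-1, -1) = 0
  height(24) = 1 + max(0, -1) = 1
  height(8) = 1 + max(-1, 1) = 2
  height(26) = 1 + max(2, -1) = 3
  height(30) = 1 + max(3, -1) = 4
  height(48) = 1 + max(4, -1) = 5
Height = 5


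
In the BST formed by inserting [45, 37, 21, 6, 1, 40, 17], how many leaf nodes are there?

Tree built from: [45, 37, 21, 6, 1, 40, 17]
Tree (level-order array): [45, 37, None, 21, 40, 6, None, None, None, 1, 17]
Rule: A leaf has 0 children.
Per-node child counts:
  node 45: 1 child(ren)
  node 37: 2 child(ren)
  node 21: 1 child(ren)
  node 6: 2 child(ren)
  node 1: 0 child(ren)
  node 17: 0 child(ren)
  node 40: 0 child(ren)
Matching nodes: [1, 17, 40]
Count of leaf nodes: 3


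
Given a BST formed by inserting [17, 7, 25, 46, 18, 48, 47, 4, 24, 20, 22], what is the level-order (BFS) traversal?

Tree insertion order: [17, 7, 25, 46, 18, 48, 47, 4, 24, 20, 22]
Tree (level-order array): [17, 7, 25, 4, None, 18, 46, None, None, None, 24, None, 48, 20, None, 47, None, None, 22]
BFS from the root, enqueuing left then right child of each popped node:
  queue [17] -> pop 17, enqueue [7, 25], visited so far: [17]
  queue [7, 25] -> pop 7, enqueue [4], visited so far: [17, 7]
  queue [25, 4] -> pop 25, enqueue [18, 46], visited so far: [17, 7, 25]
  queue [4, 18, 46] -> pop 4, enqueue [none], visited so far: [17, 7, 25, 4]
  queue [18, 46] -> pop 18, enqueue [24], visited so far: [17, 7, 25, 4, 18]
  queue [46, 24] -> pop 46, enqueue [48], visited so far: [17, 7, 25, 4, 18, 46]
  queue [24, 48] -> pop 24, enqueue [20], visited so far: [17, 7, 25, 4, 18, 46, 24]
  queue [48, 20] -> pop 48, enqueue [47], visited so far: [17, 7, 25, 4, 18, 46, 24, 48]
  queue [20, 47] -> pop 20, enqueue [22], visited so far: [17, 7, 25, 4, 18, 46, 24, 48, 20]
  queue [47, 22] -> pop 47, enqueue [none], visited so far: [17, 7, 25, 4, 18, 46, 24, 48, 20, 47]
  queue [22] -> pop 22, enqueue [none], visited so far: [17, 7, 25, 4, 18, 46, 24, 48, 20, 47, 22]
Result: [17, 7, 25, 4, 18, 46, 24, 48, 20, 47, 22]


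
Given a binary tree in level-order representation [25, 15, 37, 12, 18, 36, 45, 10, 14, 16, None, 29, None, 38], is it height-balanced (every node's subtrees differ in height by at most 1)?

Tree (level-order array): [25, 15, 37, 12, 18, 36, 45, 10, 14, 16, None, 29, None, 38]
Definition: a tree is height-balanced if, at every node, |h(left) - h(right)| <= 1 (empty subtree has height -1).
Bottom-up per-node check:
  node 10: h_left=-1, h_right=-1, diff=0 [OK], height=0
  node 14: h_left=-1, h_right=-1, diff=0 [OK], height=0
  node 12: h_left=0, h_right=0, diff=0 [OK], height=1
  node 16: h_left=-1, h_right=-1, diff=0 [OK], height=0
  node 18: h_left=0, h_right=-1, diff=1 [OK], height=1
  node 15: h_left=1, h_right=1, diff=0 [OK], height=2
  node 29: h_left=-1, h_right=-1, diff=0 [OK], height=0
  node 36: h_left=0, h_right=-1, diff=1 [OK], height=1
  node 38: h_left=-1, h_right=-1, diff=0 [OK], height=0
  node 45: h_left=0, h_right=-1, diff=1 [OK], height=1
  node 37: h_left=1, h_right=1, diff=0 [OK], height=2
  node 25: h_left=2, h_right=2, diff=0 [OK], height=3
All nodes satisfy the balance condition.
Result: Balanced


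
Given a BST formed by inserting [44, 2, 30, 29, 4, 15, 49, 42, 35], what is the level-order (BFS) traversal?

Tree insertion order: [44, 2, 30, 29, 4, 15, 49, 42, 35]
Tree (level-order array): [44, 2, 49, None, 30, None, None, 29, 42, 4, None, 35, None, None, 15]
BFS from the root, enqueuing left then right child of each popped node:
  queue [44] -> pop 44, enqueue [2, 49], visited so far: [44]
  queue [2, 49] -> pop 2, enqueue [30], visited so far: [44, 2]
  queue [49, 30] -> pop 49, enqueue [none], visited so far: [44, 2, 49]
  queue [30] -> pop 30, enqueue [29, 42], visited so far: [44, 2, 49, 30]
  queue [29, 42] -> pop 29, enqueue [4], visited so far: [44, 2, 49, 30, 29]
  queue [42, 4] -> pop 42, enqueue [35], visited so far: [44, 2, 49, 30, 29, 42]
  queue [4, 35] -> pop 4, enqueue [15], visited so far: [44, 2, 49, 30, 29, 42, 4]
  queue [35, 15] -> pop 35, enqueue [none], visited so far: [44, 2, 49, 30, 29, 42, 4, 35]
  queue [15] -> pop 15, enqueue [none], visited so far: [44, 2, 49, 30, 29, 42, 4, 35, 15]
Result: [44, 2, 49, 30, 29, 42, 4, 35, 15]


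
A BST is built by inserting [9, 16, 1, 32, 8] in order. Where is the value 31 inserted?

Starting tree (level order): [9, 1, 16, None, 8, None, 32]
Insertion path: 9 -> 16 -> 32
Result: insert 31 as left child of 32
Final tree (level order): [9, 1, 16, None, 8, None, 32, None, None, 31]


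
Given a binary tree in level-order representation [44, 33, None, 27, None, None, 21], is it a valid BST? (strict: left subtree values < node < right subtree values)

Level-order array: [44, 33, None, 27, None, None, 21]
Validate using subtree bounds (lo, hi): at each node, require lo < value < hi,
then recurse left with hi=value and right with lo=value.
Preorder trace (stopping at first violation):
  at node 44 with bounds (-inf, +inf): OK
  at node 33 with bounds (-inf, 44): OK
  at node 27 with bounds (-inf, 33): OK
  at node 21 with bounds (27, 33): VIOLATION
Node 21 violates its bound: not (27 < 21 < 33).
Result: Not a valid BST


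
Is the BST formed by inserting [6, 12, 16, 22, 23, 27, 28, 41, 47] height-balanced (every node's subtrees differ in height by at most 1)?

Tree (level-order array): [6, None, 12, None, 16, None, 22, None, 23, None, 27, None, 28, None, 41, None, 47]
Definition: a tree is height-balanced if, at every node, |h(left) - h(right)| <= 1 (empty subtree has height -1).
Bottom-up per-node check:
  node 47: h_left=-1, h_right=-1, diff=0 [OK], height=0
  node 41: h_left=-1, h_right=0, diff=1 [OK], height=1
  node 28: h_left=-1, h_right=1, diff=2 [FAIL (|-1-1|=2 > 1)], height=2
  node 27: h_left=-1, h_right=2, diff=3 [FAIL (|-1-2|=3 > 1)], height=3
  node 23: h_left=-1, h_right=3, diff=4 [FAIL (|-1-3|=4 > 1)], height=4
  node 22: h_left=-1, h_right=4, diff=5 [FAIL (|-1-4|=5 > 1)], height=5
  node 16: h_left=-1, h_right=5, diff=6 [FAIL (|-1-5|=6 > 1)], height=6
  node 12: h_left=-1, h_right=6, diff=7 [FAIL (|-1-6|=7 > 1)], height=7
  node 6: h_left=-1, h_right=7, diff=8 [FAIL (|-1-7|=8 > 1)], height=8
Node 28 violates the condition: |-1 - 1| = 2 > 1.
Result: Not balanced


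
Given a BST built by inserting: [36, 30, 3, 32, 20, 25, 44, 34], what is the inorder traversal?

Tree insertion order: [36, 30, 3, 32, 20, 25, 44, 34]
Tree (level-order array): [36, 30, 44, 3, 32, None, None, None, 20, None, 34, None, 25]
Inorder traversal: [3, 20, 25, 30, 32, 34, 36, 44]


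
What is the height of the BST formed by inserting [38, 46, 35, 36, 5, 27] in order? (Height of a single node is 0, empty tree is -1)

Insertion order: [38, 46, 35, 36, 5, 27]
Tree (level-order array): [38, 35, 46, 5, 36, None, None, None, 27]
Compute height bottom-up (empty subtree = -1):
  height(27) = 1 + max(-1, -1) = 0
  height(5) = 1 + max(-1, 0) = 1
  height(36) = 1 + max(-1, -1) = 0
  height(35) = 1 + max(1, 0) = 2
  height(46) = 1 + max(-1, -1) = 0
  height(38) = 1 + max(2, 0) = 3
Height = 3


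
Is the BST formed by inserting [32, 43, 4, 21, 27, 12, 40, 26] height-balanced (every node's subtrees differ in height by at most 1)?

Tree (level-order array): [32, 4, 43, None, 21, 40, None, 12, 27, None, None, None, None, 26]
Definition: a tree is height-balanced if, at every node, |h(left) - h(right)| <= 1 (empty subtree has height -1).
Bottom-up per-node check:
  node 12: h_left=-1, h_right=-1, diff=0 [OK], height=0
  node 26: h_left=-1, h_right=-1, diff=0 [OK], height=0
  node 27: h_left=0, h_right=-1, diff=1 [OK], height=1
  node 21: h_left=0, h_right=1, diff=1 [OK], height=2
  node 4: h_left=-1, h_right=2, diff=3 [FAIL (|-1-2|=3 > 1)], height=3
  node 40: h_left=-1, h_right=-1, diff=0 [OK], height=0
  node 43: h_left=0, h_right=-1, diff=1 [OK], height=1
  node 32: h_left=3, h_right=1, diff=2 [FAIL (|3-1|=2 > 1)], height=4
Node 4 violates the condition: |-1 - 2| = 3 > 1.
Result: Not balanced


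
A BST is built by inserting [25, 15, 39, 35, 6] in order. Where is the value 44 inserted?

Starting tree (level order): [25, 15, 39, 6, None, 35]
Insertion path: 25 -> 39
Result: insert 44 as right child of 39
Final tree (level order): [25, 15, 39, 6, None, 35, 44]


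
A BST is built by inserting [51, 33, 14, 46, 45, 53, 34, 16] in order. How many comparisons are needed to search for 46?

Search path for 46: 51 -> 33 -> 46
Found: True
Comparisons: 3


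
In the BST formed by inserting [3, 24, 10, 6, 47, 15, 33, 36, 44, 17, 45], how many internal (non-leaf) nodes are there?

Tree built from: [3, 24, 10, 6, 47, 15, 33, 36, 44, 17, 45]
Tree (level-order array): [3, None, 24, 10, 47, 6, 15, 33, None, None, None, None, 17, None, 36, None, None, None, 44, None, 45]
Rule: An internal node has at least one child.
Per-node child counts:
  node 3: 1 child(ren)
  node 24: 2 child(ren)
  node 10: 2 child(ren)
  node 6: 0 child(ren)
  node 15: 1 child(ren)
  node 17: 0 child(ren)
  node 47: 1 child(ren)
  node 33: 1 child(ren)
  node 36: 1 child(ren)
  node 44: 1 child(ren)
  node 45: 0 child(ren)
Matching nodes: [3, 24, 10, 15, 47, 33, 36, 44]
Count of internal (non-leaf) nodes: 8


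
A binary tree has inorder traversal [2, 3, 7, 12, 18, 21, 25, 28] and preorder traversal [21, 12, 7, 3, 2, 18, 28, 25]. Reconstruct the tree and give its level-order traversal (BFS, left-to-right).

Inorder:  [2, 3, 7, 12, 18, 21, 25, 28]
Preorder: [21, 12, 7, 3, 2, 18, 28, 25]
Algorithm: preorder visits root first, so consume preorder in order;
for each root, split the current inorder slice at that value into
left-subtree inorder and right-subtree inorder, then recurse.
Recursive splits:
  root=21; inorder splits into left=[2, 3, 7, 12, 18], right=[25, 28]
  root=12; inorder splits into left=[2, 3, 7], right=[18]
  root=7; inorder splits into left=[2, 3], right=[]
  root=3; inorder splits into left=[2], right=[]
  root=2; inorder splits into left=[], right=[]
  root=18; inorder splits into left=[], right=[]
  root=28; inorder splits into left=[25], right=[]
  root=25; inorder splits into left=[], right=[]
Reconstructed level-order: [21, 12, 28, 7, 18, 25, 3, 2]
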